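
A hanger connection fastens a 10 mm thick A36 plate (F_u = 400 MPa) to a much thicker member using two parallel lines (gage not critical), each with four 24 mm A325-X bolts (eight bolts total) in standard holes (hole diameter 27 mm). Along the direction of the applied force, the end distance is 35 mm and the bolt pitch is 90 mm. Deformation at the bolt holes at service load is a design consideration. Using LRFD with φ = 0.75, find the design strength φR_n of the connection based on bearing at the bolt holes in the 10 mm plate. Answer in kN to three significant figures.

Per bolt r_n = 1.2 l_c t F_u ≤ 2.4 d t F_u; upper limit = 2.4 × 24 × 10 × 400 / 1000 = 230.4 kN.
Edge bolt: l_c = 35 − 27/2 = 21.5 mm → 1.2 × 21.5 × 10 × 400 / 1000 = 103.2 → r_n = 103.2 kN.
Interior bolts: l_c = 90 − 27 = 63 mm → 1.2 × 63 × 10 × 400 / 1000 = 302.4 → r_n = 230.4 kN.
R_n = 2 × 103.2 + 6 × 230.4 = 1589 kN.
Design strength φR_n = 0.75 × 1589 = 1190 kN.

1190 kN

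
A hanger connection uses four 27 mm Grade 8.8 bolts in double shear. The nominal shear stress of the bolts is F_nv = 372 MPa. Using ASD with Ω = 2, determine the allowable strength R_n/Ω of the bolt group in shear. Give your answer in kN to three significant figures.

A_b = π × 27² / 4 = 572.6 mm².
R_n = F_nv · A_b · n · n_s = 372 × 572.6 × 4 × 2 / 1000 = 1704 kN.
Allowable strength R_n/Ω = 1704 / 2 = 852 kN.

852 kN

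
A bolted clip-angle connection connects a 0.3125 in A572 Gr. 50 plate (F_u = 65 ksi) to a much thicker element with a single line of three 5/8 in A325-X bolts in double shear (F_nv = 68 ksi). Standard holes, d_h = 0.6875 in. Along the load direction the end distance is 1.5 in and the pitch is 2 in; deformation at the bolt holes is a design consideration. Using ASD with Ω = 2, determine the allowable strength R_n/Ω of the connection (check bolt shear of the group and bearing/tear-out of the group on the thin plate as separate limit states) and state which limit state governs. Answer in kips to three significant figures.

Bolt shear: A_b = π·0.625²/4 = 0.3068 in²; R_n = 68 × 0.3068 × 3 × 2 = 125.2 kips → 125.2 / 2 = 62.6 kips.
Bearing (1.2 l_c t F_u ≤ 2.4 d t F_u): upper limit = 2.4·0.625·0.3125·65 = 30.47 kips.
  Edge l_c = 1.5 − 0.6875/2 = 1.156 → r_n = 28.18 kips; interior l_c = 2 − 0.6875 = 1.312 → r_n = 30.47 kips.
  R_n,bearing = 1·28.18 + 2·30.47 = 89.12 kips → 89.12 / 2 = 44.6 kips.
Bearing governs: 44.6 kips.

44.6 kips (bearing governs)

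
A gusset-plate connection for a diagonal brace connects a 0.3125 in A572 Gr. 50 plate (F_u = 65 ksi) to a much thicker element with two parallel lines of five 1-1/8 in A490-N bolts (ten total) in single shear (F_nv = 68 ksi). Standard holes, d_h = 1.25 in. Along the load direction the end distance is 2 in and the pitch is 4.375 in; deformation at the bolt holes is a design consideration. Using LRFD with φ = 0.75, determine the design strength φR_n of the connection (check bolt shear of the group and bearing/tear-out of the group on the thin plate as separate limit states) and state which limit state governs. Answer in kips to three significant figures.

379 kips (bearing governs)

Bolt shear: A_b = π·1.125²/4 = 0.994 in²; R_n = 68 × 0.994 × 10 × 1 = 675.9 kips → 0.75 × 675.9 = 507 kips.
Bearing (1.2 l_c t F_u ≤ 2.4 d t F_u): upper limit = 2.4·1.125·0.3125·65 = 54.84 kips.
  Edge l_c = 2 − 1.25/2 = 1.375 → r_n = 33.52 kips; interior l_c = 4.375 − 1.25 = 3.125 → r_n = 54.84 kips.
  R_n,bearing = 2·33.52 + 8·54.84 = 505.8 kips → 0.75 × 505.8 = 379 kips.
Bearing governs: 379 kips.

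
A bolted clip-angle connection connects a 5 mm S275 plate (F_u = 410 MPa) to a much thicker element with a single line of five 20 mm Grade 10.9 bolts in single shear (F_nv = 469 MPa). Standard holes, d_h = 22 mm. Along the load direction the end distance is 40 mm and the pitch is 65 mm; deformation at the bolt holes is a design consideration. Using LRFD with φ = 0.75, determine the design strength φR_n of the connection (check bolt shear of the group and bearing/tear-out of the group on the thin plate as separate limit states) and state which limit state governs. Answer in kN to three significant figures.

349 kN (bearing governs)

Bolt shear: A_b = π·20²/4 = 314.2 mm²; R_n = 469 × 314.2 × 5 × 1 / 1000 = 736.7 kN → 0.75 × 736.7 = 553 kN.
Bearing (1.2 l_c t F_u ≤ 2.4 d t F_u): upper limit = 2.4·20·5·410 / 1000 = 98.4 kN.
  Edge l_c = 40 − 22/2 = 29 → r_n = 71.34 kN; interior l_c = 65 − 22 = 43 → r_n = 98.4 kN.
  R_n,bearing = 1·71.34 + 4·98.4 = 464.9 kN → 0.75 × 464.9 = 349 kN.
Bearing governs: 349 kN.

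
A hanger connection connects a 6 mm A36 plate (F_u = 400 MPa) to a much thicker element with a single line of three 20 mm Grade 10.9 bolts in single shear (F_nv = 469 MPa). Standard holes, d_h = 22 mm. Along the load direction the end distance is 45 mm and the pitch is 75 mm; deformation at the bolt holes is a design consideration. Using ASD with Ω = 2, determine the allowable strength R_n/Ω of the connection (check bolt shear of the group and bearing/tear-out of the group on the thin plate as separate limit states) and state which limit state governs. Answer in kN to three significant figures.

164 kN (bearing governs)

Bolt shear: A_b = π·20²/4 = 314.2 mm²; R_n = 469 × 314.2 × 3 × 1 / 1000 = 442 kN → 442 / 2 = 221 kN.
Bearing (1.2 l_c t F_u ≤ 2.4 d t F_u): upper limit = 2.4·20·6·400 / 1000 = 115.2 kN.
  Edge l_c = 45 − 22/2 = 34 → r_n = 97.92 kN; interior l_c = 75 − 22 = 53 → r_n = 115.2 kN.
  R_n,bearing = 1·97.92 + 2·115.2 = 328.3 kN → 328.3 / 2 = 164 kN.
Bearing governs: 164 kN.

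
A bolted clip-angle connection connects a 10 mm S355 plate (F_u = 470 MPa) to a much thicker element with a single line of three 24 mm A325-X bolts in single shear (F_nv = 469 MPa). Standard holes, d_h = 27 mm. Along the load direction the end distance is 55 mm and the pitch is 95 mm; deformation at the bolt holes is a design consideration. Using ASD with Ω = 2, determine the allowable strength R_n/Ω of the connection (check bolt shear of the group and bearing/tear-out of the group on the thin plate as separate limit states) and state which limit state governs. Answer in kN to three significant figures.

318 kN (bolt shear governs)

Bolt shear: A_b = π·24²/4 = 452.4 mm²; R_n = 469 × 452.4 × 3 × 1 / 1000 = 636.5 kN → 636.5 / 2 = 318 kN.
Bearing (1.2 l_c t F_u ≤ 2.4 d t F_u): upper limit = 2.4·24·10·470 / 1000 = 270.7 kN.
  Edge l_c = 55 − 27/2 = 41.5 → r_n = 234.1 kN; interior l_c = 95 − 27 = 68 → r_n = 270.7 kN.
  R_n,bearing = 1·234.1 + 2·270.7 = 775.5 kN → 775.5 / 2 = 388 kN.
Bolt shear governs: 318 kN.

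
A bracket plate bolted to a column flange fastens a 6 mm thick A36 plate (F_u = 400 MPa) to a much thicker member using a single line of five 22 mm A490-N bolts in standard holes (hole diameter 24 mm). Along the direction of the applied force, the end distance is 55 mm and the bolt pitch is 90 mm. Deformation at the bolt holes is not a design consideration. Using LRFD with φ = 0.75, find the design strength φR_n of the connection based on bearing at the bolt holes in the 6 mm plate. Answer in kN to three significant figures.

Per bolt r_n = 1.5 l_c t F_u ≤ 3.0 d t F_u; upper limit = 3.0 × 22 × 6 × 400 / 1000 = 158.4 kN.
Edge bolt: l_c = 55 − 24/2 = 43 mm → 1.5 × 43 × 6 × 400 / 1000 = 154.8 → r_n = 154.8 kN.
Interior bolts: l_c = 90 − 24 = 66 mm → 1.5 × 66 × 6 × 400 / 1000 = 237.6 → r_n = 158.4 kN.
R_n = 1 × 154.8 + 4 × 158.4 = 788.4 kN.
Design strength φR_n = 0.75 × 788.4 = 591 kN.

591 kN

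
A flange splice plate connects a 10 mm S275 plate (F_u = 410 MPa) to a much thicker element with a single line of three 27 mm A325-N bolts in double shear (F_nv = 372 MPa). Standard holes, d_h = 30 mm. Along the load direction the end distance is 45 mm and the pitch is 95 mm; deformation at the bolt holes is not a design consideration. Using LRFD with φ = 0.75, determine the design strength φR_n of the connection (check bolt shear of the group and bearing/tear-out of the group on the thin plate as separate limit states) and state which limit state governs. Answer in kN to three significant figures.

637 kN (bearing governs)

Bolt shear: A_b = π·27²/4 = 572.6 mm²; R_n = 372 × 572.6 × 3 × 2 / 1000 = 1278 kN → 0.75 × 1278 = 958 kN.
Bearing (1.5 l_c t F_u ≤ 3.0 d t F_u): upper limit = 3.0·27·10·410 / 1000 = 332.1 kN.
  Edge l_c = 45 − 30/2 = 30 → r_n = 184.5 kN; interior l_c = 95 − 30 = 65 → r_n = 332.1 kN.
  R_n,bearing = 1·184.5 + 2·332.1 = 848.7 kN → 0.75 × 848.7 = 637 kN.
Bearing governs: 637 kN.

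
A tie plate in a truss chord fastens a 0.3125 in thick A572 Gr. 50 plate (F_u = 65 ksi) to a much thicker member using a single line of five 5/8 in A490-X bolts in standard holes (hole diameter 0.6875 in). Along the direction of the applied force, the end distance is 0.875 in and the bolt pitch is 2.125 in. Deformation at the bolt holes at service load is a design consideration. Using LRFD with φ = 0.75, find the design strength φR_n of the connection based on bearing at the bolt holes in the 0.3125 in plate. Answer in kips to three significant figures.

Per bolt r_n = 1.2 l_c t F_u ≤ 2.4 d t F_u; upper limit = 2.4 × 0.625 × 0.3125 × 65 = 30.47 kips.
Edge bolt: l_c = 0.875 − 0.6875/2 = 0.5312 in → 1.2 × 0.5312 × 0.3125 × 65 = 12.95 → r_n = 12.95 kips.
Interior bolts: l_c = 2.125 − 0.6875 = 1.438 in → 1.2 × 1.438 × 0.3125 × 65 = 35.04 → r_n = 30.47 kips.
R_n = 1 × 12.95 + 4 × 30.47 = 134.8 kips.
Design strength φR_n = 0.75 × 134.8 = 101 kips.

101 kips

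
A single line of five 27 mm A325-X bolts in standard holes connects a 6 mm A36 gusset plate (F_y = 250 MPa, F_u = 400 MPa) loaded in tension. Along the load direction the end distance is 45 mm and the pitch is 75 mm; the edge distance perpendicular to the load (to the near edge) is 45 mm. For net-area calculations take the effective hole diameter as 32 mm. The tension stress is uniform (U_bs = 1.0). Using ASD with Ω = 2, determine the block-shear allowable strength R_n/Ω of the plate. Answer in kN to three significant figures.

180 kN

Shear plane L_v = 45 + 4·75 = 345 mm; A_gv = 345 × 6 = 2070 mm².
A_nv = (345 − 4.5·32) × 6 = 1206 mm².
A_nt = (45 − 0.5·32) × 6 = 174 mm².
0.6 F_u A_nv = 289.4 kN; 0.6 F_y A_gv = 310.5 kN → shear rupture governs the shear term.
R_n = 289.4 + 1.0 × 400 × 174 / 1000 = 359 kN.
Allowable strength R_n/Ω = 359 / 2 = 180 kN.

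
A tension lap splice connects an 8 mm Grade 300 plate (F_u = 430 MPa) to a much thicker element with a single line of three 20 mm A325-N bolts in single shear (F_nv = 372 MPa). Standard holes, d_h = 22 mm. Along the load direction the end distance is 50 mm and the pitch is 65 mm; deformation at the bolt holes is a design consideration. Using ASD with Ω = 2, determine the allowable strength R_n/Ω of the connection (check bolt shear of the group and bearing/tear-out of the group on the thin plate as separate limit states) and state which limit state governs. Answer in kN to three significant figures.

Bolt shear: A_b = π·20²/4 = 314.2 mm²; R_n = 372 × 314.2 × 3 × 1 / 1000 = 350.6 kN → 350.6 / 2 = 175 kN.
Bearing (1.2 l_c t F_u ≤ 2.4 d t F_u): upper limit = 2.4·20·8·430 / 1000 = 165.1 kN.
  Edge l_c = 50 − 22/2 = 39 → r_n = 161 kN; interior l_c = 65 − 22 = 43 → r_n = 165.1 kN.
  R_n,bearing = 1·161 + 2·165.1 = 491.2 kN → 491.2 / 2 = 246 kN.
Bolt shear governs: 175 kN.

175 kN (bolt shear governs)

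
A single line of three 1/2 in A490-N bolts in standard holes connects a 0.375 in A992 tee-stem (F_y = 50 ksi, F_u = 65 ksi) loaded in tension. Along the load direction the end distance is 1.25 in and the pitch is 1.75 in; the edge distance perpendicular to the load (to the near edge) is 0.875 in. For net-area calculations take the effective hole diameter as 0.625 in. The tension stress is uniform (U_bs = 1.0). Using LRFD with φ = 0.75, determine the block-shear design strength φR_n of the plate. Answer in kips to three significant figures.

Shear plane L_v = 1.25 + 2·1.75 = 4.75 in; A_gv = 4.75 × 0.375 = 1.781 in².
A_nv = (4.75 − 2.5·0.625) × 0.375 = 1.195 in².
A_nt = (0.875 − 0.5·0.625) × 0.375 = 0.2109 in².
0.6 F_u A_nv = 46.62 kips; 0.6 F_y A_gv = 53.44 kips → shear rupture governs the shear term.
R_n = 46.62 + 1.0 × 65 × 0.2109 = 60.33 kips.
Design strength φR_n = 0.75 × 60.33 = 45.2 kips.

45.2 kips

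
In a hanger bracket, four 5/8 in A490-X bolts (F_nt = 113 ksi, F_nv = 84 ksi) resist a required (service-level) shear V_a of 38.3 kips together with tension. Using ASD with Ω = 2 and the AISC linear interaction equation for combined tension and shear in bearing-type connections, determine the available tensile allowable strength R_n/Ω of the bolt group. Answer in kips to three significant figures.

A_b = π·0.625²/4 = 0.3068 in²; f_rv = 38.3 / (4 × 0.3068) = 31.21 ksi.
F'_nt = 1.3 F_nt − (Ω F_nt / F_nv) f_rv = 1.3·113 − (2·113/84)·31.21 = 62.93 ksi, capped at F_nt → F'_nt = 62.93 ksi.
R_n = F'_nt · A_b · n = 62.93 × 0.3068 × 4 = 77.23 kips.
Allowable strength R_n/Ω = 77.23 / 2 = 38.6 kips.

38.6 kips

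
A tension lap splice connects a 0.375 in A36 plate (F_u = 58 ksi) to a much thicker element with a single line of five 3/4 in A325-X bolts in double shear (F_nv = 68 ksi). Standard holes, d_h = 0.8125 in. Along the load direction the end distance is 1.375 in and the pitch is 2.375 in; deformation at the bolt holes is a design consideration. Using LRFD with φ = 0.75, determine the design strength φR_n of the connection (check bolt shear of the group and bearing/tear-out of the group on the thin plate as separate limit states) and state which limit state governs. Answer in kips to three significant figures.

136 kips (bearing governs)

Bolt shear: A_b = π·0.75²/4 = 0.4418 in²; R_n = 68 × 0.4418 × 5 × 2 = 300.4 kips → 0.75 × 300.4 = 225 kips.
Bearing (1.2 l_c t F_u ≤ 2.4 d t F_u): upper limit = 2.4·0.75·0.375·58 = 39.15 kips.
  Edge l_c = 1.375 − 0.8125/2 = 0.9688 → r_n = 25.28 kips; interior l_c = 2.375 − 0.8125 = 1.562 → r_n = 39.15 kips.
  R_n,bearing = 1·25.28 + 4·39.15 = 181.9 kips → 0.75 × 181.9 = 136 kips.
Bearing governs: 136 kips.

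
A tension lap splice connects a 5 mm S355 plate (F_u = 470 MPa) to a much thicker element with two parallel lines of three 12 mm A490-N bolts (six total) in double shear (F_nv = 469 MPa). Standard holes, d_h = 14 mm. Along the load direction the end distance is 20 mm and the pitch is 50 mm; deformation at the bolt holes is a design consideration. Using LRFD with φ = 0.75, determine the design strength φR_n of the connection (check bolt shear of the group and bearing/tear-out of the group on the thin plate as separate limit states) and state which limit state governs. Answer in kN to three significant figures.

258 kN (bearing governs)

Bolt shear: A_b = π·12²/4 = 113.1 mm²; R_n = 469 × 113.1 × 6 × 2 / 1000 = 636.5 kN → 0.75 × 636.5 = 477 kN.
Bearing (1.2 l_c t F_u ≤ 2.4 d t F_u): upper limit = 2.4·12·5·470 / 1000 = 67.68 kN.
  Edge l_c = 20 − 14/2 = 13 → r_n = 36.66 kN; interior l_c = 50 − 14 = 36 → r_n = 67.68 kN.
  R_n,bearing = 2·36.66 + 4·67.68 = 344 kN → 0.75 × 344 = 258 kN.
Bearing governs: 258 kN.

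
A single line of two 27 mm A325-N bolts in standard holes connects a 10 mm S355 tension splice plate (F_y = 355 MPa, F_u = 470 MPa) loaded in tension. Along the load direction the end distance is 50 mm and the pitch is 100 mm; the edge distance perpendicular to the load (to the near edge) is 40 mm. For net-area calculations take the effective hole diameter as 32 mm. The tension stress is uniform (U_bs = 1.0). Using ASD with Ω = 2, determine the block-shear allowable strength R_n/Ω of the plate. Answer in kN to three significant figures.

200 kN

Shear plane L_v = 50 + 1·100 = 150 mm; A_gv = 150 × 10 = 1500 mm².
A_nv = (150 − 1.5·32) × 10 = 1020 mm².
A_nt = (40 − 0.5·32) × 10 = 240 mm².
0.6 F_u A_nv = 287.6 kN; 0.6 F_y A_gv = 319.5 kN → shear rupture governs the shear term.
R_n = 287.6 + 1.0 × 470 × 240 / 1000 = 400.4 kN.
Allowable strength R_n/Ω = 400.4 / 2 = 200 kN.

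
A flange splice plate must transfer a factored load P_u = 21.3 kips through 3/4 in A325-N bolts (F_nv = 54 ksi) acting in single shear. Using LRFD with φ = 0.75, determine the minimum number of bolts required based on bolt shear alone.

A_b = π·0.75²/4 = 0.4418 in².
Per-bolt design strength φR_n = 0.75 × 54 × 0.4418 × 1 = 17.89 kips.
n ≥ 21.3 / 17.89 = 1.19 → use 2 bolts.

2 bolts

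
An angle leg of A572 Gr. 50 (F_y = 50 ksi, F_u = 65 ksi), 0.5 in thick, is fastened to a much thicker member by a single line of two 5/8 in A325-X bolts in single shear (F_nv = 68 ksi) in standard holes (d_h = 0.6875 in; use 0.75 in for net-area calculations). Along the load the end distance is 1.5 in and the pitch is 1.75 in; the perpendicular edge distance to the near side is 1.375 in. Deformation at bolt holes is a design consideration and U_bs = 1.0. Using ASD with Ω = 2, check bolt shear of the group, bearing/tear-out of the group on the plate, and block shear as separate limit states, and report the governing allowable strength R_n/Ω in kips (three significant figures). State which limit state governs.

20.9 kips (bolt shear governs)

Bolt shear: A_b = π·0.625²/4 = 0.3068 in²; R_n = 68 × 0.3068 × 2 × 1 = 41.72 kips → 41.72 / 2 = 20.9 kips.
Bearing: edge l_c = 1.156, r_n = 45.09 kips; interior l_c = 1.062, r_n = 41.44 kips; R_n = 45.09 + 1·41.44 = 86.53 kips → 43.3 kips.
Block shear: A_gv = 1.625, A_nv = 1.062, A_nt = 0.5 in²; R_n = min(0.6F_uA_nv, 0.6F_yA_gv) + U_bs·F_u·A_nt = 73.94 kips → 37 kips.
Bolt shear governs: 20.9 kips.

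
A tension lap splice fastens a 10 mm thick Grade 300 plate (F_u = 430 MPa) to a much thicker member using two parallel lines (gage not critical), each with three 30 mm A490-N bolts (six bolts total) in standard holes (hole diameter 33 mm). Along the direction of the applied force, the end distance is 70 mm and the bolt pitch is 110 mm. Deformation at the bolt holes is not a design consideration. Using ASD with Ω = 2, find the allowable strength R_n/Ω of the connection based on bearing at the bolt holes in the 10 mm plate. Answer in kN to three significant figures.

Per bolt r_n = 1.5 l_c t F_u ≤ 3.0 d t F_u; upper limit = 3.0 × 30 × 10 × 430 / 1000 = 387 kN.
Edge bolt: l_c = 70 − 33/2 = 53.5 mm → 1.5 × 53.5 × 10 × 430 / 1000 = 345.1 → r_n = 345.1 kN.
Interior bolts: l_c = 110 − 33 = 77 mm → 1.5 × 77 × 10 × 430 / 1000 = 496.7 → r_n = 387 kN.
R_n = 2 × 345.1 + 4 × 387 = 2238 kN.
Allowable strength R_n/Ω = 2238 / 2 = 1120 kN.

1120 kN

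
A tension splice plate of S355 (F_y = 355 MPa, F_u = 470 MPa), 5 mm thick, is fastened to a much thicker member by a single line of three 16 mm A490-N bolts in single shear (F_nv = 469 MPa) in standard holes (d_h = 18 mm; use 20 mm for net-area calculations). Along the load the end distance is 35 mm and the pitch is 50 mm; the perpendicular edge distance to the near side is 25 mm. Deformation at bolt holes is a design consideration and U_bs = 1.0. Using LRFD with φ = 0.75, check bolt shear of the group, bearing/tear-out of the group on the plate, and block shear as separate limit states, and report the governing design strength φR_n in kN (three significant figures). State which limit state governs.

Bolt shear: A_b = π·16²/4 = 201.1 mm²; R_n = 469 × 201.1 × 3 × 1 / 1000 = 282.9 kN → 0.75 × 282.9 = 212 kN.
Bearing: edge l_c = 26, r_n = 73.32 kN; interior l_c = 32, r_n = 90.24 kN; R_n = 73.32 + 2·90.24 = 253.8 kN → 190 kN.
Block shear: A_gv = 675, A_nv = 425, A_nt = 75 mm²; R_n = min(0.6F_uA_nv, 0.6F_yA_gv) + U_bs·F_u·A_nt = 155.1 kN → 116 kN.
Block shear governs: 116 kN.

116 kN (block shear governs)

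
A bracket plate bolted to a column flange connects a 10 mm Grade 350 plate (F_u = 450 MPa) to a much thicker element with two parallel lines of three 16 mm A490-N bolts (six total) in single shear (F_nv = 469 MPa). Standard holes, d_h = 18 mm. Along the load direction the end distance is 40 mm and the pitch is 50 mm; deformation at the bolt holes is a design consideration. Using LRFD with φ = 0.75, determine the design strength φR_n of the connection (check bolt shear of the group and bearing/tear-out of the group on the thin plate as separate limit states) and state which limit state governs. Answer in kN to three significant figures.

Bolt shear: A_b = π·16²/4 = 201.1 mm²; R_n = 469 × 201.1 × 6 × 1 / 1000 = 565.8 kN → 0.75 × 565.8 = 424 kN.
Bearing (1.2 l_c t F_u ≤ 2.4 d t F_u): upper limit = 2.4·16·10·450 / 1000 = 172.8 kN.
  Edge l_c = 40 − 18/2 = 31 → r_n = 167.4 kN; interior l_c = 50 − 18 = 32 → r_n = 172.8 kN.
  R_n,bearing = 2·167.4 + 4·172.8 = 1026 kN → 0.75 × 1026 = 770 kN.
Bolt shear governs: 424 kN.

424 kN (bolt shear governs)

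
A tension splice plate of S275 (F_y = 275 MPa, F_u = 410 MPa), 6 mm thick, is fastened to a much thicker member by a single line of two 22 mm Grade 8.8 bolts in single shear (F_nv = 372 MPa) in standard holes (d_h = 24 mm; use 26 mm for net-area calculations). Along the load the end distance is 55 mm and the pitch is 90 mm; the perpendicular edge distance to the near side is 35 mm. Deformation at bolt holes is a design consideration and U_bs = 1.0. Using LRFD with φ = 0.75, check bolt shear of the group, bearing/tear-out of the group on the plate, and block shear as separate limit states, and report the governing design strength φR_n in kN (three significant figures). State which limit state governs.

148 kN (block shear governs)

Bolt shear: A_b = π·22²/4 = 380.1 mm²; R_n = 372 × 380.1 × 2 × 1 / 1000 = 282.8 kN → 0.75 × 282.8 = 212 kN.
Bearing: edge l_c = 43, r_n = 126.9 kN; interior l_c = 66, r_n = 129.9 kN; R_n = 126.9 + 1·129.9 = 256.8 kN → 193 kN.
Block shear: A_gv = 870, A_nv = 636, A_nt = 132 mm²; R_n = min(0.6F_uA_nv, 0.6F_yA_gv) + U_bs·F_u·A_nt = 197.7 kN → 148 kN.
Block shear governs: 148 kN.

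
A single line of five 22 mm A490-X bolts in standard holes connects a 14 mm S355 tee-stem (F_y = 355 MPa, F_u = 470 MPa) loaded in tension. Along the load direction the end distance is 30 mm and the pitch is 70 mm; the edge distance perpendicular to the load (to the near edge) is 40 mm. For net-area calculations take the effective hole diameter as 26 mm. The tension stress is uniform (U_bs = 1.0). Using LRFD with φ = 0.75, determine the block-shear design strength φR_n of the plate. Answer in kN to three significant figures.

705 kN

Shear plane L_v = 30 + 4·70 = 310 mm; A_gv = 310 × 14 = 4340 mm².
A_nv = (310 − 4.5·26) × 14 = 2702 mm².
A_nt = (40 − 0.5·26) × 14 = 378 mm².
0.6 F_u A_nv = 762 kN; 0.6 F_y A_gv = 924.4 kN → shear rupture governs the shear term.
R_n = 762 + 1.0 × 470 × 378 / 1000 = 939.6 kN.
Design strength φR_n = 0.75 × 939.6 = 705 kN.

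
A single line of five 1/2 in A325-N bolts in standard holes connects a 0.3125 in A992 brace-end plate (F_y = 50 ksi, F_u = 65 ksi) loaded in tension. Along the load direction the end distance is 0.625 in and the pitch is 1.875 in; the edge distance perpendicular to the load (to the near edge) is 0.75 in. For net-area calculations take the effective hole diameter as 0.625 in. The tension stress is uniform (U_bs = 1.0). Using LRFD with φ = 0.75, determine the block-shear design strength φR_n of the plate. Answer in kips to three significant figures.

55.2 kips

Shear plane L_v = 0.625 + 4·1.875 = 8.125 in; A_gv = 8.125 × 0.3125 = 2.539 in².
A_nv = (8.125 − 4.5·0.625) × 0.3125 = 1.66 in².
A_nt = (0.75 − 0.5·0.625) × 0.3125 = 0.1367 in².
0.6 F_u A_nv = 64.75 kips; 0.6 F_y A_gv = 76.17 kips → shear rupture governs the shear term.
R_n = 64.75 + 1.0 × 65 × 0.1367 = 73.63 kips.
Design strength φR_n = 0.75 × 73.63 = 55.2 kips.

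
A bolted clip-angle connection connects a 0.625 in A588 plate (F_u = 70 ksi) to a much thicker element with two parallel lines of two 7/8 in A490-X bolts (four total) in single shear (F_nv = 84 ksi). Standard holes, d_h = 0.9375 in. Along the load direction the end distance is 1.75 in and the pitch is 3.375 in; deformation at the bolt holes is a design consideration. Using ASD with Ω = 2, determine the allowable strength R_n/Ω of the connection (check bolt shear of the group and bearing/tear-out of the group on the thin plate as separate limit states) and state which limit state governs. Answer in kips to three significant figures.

101 kips (bolt shear governs)

Bolt shear: A_b = π·0.875²/4 = 0.6013 in²; R_n = 84 × 0.6013 × 4 × 1 = 202 kips → 202 / 2 = 101 kips.
Bearing (1.2 l_c t F_u ≤ 2.4 d t F_u): upper limit = 2.4·0.875·0.625·70 = 91.88 kips.
  Edge l_c = 1.75 − 0.9375/2 = 1.281 → r_n = 67.27 kips; interior l_c = 3.375 − 0.9375 = 2.438 → r_n = 91.88 kips.
  R_n,bearing = 2·67.27 + 2·91.88 = 318.3 kips → 318.3 / 2 = 159 kips.
Bolt shear governs: 101 kips.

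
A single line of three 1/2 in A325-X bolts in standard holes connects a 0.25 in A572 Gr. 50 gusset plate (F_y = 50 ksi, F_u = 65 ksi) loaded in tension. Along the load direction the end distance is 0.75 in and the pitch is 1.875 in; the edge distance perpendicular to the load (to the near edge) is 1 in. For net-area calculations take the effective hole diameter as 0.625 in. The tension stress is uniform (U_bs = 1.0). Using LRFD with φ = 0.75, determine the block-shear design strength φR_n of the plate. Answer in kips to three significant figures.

29.9 kips

Shear plane L_v = 0.75 + 2·1.875 = 4.5 in; A_gv = 4.5 × 0.25 = 1.125 in².
A_nv = (4.5 − 2.5·0.625) × 0.25 = 0.7344 in².
A_nt = (1 − 0.5·0.625) × 0.25 = 0.1719 in².
0.6 F_u A_nv = 28.64 kips; 0.6 F_y A_gv = 33.75 kips → shear rupture governs the shear term.
R_n = 28.64 + 1.0 × 65 × 0.1719 = 39.81 kips.
Design strength φR_n = 0.75 × 39.81 = 29.9 kips.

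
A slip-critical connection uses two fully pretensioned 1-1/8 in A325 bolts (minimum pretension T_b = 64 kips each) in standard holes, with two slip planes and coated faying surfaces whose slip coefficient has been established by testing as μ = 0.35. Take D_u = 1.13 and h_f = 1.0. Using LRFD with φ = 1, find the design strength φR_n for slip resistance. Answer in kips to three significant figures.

R_n = μ · D_u · h_f · T_b · n_s · n_b = 0.35 × 1.13 × 1.0 × 64 × 2 × 2 = 101.2 kips.
Design strength φR_n = 1 × 101.2 = 101 kips.

101 kips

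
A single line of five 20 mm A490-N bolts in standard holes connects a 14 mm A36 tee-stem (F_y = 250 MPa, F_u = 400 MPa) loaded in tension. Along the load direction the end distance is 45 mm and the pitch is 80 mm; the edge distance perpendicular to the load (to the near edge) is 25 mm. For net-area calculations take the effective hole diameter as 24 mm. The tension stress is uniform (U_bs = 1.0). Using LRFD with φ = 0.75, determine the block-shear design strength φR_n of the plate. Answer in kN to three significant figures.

Shear plane L_v = 45 + 4·80 = 365 mm; A_gv = 365 × 14 = 5110 mm².
A_nv = (365 − 4.5·24) × 14 = 3598 mm².
A_nt = (25 − 0.5·24) × 14 = 182 mm².
0.6 F_u A_nv = 863.5 kN; 0.6 F_y A_gv = 766.5 kN → shear yielding governs the shear term.
R_n = 766.5 + 1.0 × 400 × 182 / 1000 = 839.3 kN.
Design strength φR_n = 0.75 × 839.3 = 629 kN.

629 kN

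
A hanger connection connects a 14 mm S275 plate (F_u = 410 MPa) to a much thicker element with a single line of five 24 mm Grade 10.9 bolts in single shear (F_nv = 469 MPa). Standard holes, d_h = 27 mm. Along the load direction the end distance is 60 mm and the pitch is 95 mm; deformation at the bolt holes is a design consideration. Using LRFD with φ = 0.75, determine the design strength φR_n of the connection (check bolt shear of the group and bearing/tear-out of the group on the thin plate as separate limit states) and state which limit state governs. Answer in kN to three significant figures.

796 kN (bolt shear governs)

Bolt shear: A_b = π·24²/4 = 452.4 mm²; R_n = 469 × 452.4 × 5 × 1 / 1000 = 1061 kN → 0.75 × 1061 = 796 kN.
Bearing (1.2 l_c t F_u ≤ 2.4 d t F_u): upper limit = 2.4·24·14·410 / 1000 = 330.6 kN.
  Edge l_c = 60 − 27/2 = 46.5 → r_n = 320.3 kN; interior l_c = 95 − 27 = 68 → r_n = 330.6 kN.
  R_n,bearing = 1·320.3 + 4·330.6 = 1643 kN → 0.75 × 1643 = 1230 kN.
Bolt shear governs: 796 kN.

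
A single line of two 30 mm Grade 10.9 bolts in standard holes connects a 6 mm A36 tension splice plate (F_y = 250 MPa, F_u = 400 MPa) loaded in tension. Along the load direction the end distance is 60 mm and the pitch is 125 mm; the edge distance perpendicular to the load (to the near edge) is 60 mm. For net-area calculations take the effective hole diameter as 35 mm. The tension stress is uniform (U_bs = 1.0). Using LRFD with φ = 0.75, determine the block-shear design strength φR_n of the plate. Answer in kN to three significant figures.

Shear plane L_v = 60 + 1·125 = 185 mm; A_gv = 185 × 6 = 1110 mm².
A_nv = (185 − 1.5·35) × 6 = 795 mm².
A_nt = (60 − 0.5·35) × 6 = 255 mm².
0.6 F_u A_nv = 190.8 kN; 0.6 F_y A_gv = 166.5 kN → shear yielding governs the shear term.
R_n = 166.5 + 1.0 × 400 × 255 / 1000 = 268.5 kN.
Design strength φR_n = 0.75 × 268.5 = 201 kN.

201 kN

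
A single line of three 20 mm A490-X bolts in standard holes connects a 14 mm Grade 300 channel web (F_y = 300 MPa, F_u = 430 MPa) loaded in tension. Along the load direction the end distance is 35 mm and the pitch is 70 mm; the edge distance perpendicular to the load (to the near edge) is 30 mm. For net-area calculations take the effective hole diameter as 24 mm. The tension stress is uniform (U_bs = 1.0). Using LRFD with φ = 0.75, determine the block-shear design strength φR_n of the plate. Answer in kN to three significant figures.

Shear plane L_v = 35 + 2·70 = 175 mm; A_gv = 175 × 14 = 2450 mm².
A_nv = (175 − 2.5·24) × 14 = 1610 mm².
A_nt = (30 − 0.5·24) × 14 = 252 mm².
0.6 F_u A_nv = 415.4 kN; 0.6 F_y A_gv = 441 kN → shear rupture governs the shear term.
R_n = 415.4 + 1.0 × 430 × 252 / 1000 = 523.7 kN.
Design strength φR_n = 0.75 × 523.7 = 393 kN.

393 kN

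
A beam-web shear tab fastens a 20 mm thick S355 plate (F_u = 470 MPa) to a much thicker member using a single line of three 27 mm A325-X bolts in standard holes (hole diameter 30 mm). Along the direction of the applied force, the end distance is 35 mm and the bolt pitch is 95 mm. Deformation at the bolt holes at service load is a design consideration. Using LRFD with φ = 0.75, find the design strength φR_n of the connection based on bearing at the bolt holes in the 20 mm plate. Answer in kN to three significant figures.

Per bolt r_n = 1.2 l_c t F_u ≤ 2.4 d t F_u; upper limit = 2.4 × 27 × 20 × 470 / 1000 = 609.1 kN.
Edge bolt: l_c = 35 − 30/2 = 20 mm → 1.2 × 20 × 20 × 470 / 1000 = 225.6 → r_n = 225.6 kN.
Interior bolts: l_c = 95 − 30 = 65 mm → 1.2 × 65 × 20 × 470 / 1000 = 733.2 → r_n = 609.1 kN.
R_n = 1 × 225.6 + 2 × 609.1 = 1444 kN.
Design strength φR_n = 0.75 × 1444 = 1080 kN.

1080 kN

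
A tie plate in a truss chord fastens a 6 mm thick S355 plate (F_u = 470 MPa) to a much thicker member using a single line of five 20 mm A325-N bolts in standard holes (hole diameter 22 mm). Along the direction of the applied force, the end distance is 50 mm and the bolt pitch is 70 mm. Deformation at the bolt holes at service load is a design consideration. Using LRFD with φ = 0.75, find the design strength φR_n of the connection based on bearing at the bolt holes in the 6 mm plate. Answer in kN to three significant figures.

Per bolt r_n = 1.2 l_c t F_u ≤ 2.4 d t F_u; upper limit = 2.4 × 20 × 6 × 470 / 1000 = 135.4 kN.
Edge bolt: l_c = 50 − 22/2 = 39 mm → 1.2 × 39 × 6 × 470 / 1000 = 132 → r_n = 132 kN.
Interior bolts: l_c = 70 − 22 = 48 mm → 1.2 × 48 × 6 × 470 / 1000 = 162.4 → r_n = 135.4 kN.
R_n = 1 × 132 + 4 × 135.4 = 673.4 kN.
Design strength φR_n = 0.75 × 673.4 = 505 kN.

505 kN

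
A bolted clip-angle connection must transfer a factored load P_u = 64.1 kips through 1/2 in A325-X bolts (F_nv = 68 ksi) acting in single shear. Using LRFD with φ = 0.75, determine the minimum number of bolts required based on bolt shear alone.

A_b = π·0.5²/4 = 0.1963 in².
Per-bolt design strength φR_n = 0.75 × 68 × 0.1963 × 1 = 10.01 kips.
n ≥ 64.1 / 10.01 = 6.401 → use 7 bolts.

7 bolts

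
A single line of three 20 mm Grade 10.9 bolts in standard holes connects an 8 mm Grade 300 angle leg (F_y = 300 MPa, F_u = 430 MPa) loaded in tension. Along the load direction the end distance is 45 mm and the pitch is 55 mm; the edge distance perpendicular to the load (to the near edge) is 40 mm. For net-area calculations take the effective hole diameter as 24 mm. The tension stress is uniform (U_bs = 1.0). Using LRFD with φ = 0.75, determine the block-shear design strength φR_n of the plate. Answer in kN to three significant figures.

219 kN

Shear plane L_v = 45 + 2·55 = 155 mm; A_gv = 155 × 8 = 1240 mm².
A_nv = (155 − 2.5·24) × 8 = 760 mm².
A_nt = (40 − 0.5·24) × 8 = 224 mm².
0.6 F_u A_nv = 196.1 kN; 0.6 F_y A_gv = 223.2 kN → shear rupture governs the shear term.
R_n = 196.1 + 1.0 × 430 × 224 / 1000 = 292.4 kN.
Design strength φR_n = 0.75 × 292.4 = 219 kN.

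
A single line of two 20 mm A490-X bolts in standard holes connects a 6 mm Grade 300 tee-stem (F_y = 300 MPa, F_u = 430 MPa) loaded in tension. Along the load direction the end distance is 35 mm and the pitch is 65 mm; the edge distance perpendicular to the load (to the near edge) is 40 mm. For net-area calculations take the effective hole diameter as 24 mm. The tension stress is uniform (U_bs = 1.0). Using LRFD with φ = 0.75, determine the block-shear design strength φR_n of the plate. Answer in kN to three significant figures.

Shear plane L_v = 35 + 1·65 = 100 mm; A_gv = 100 × 6 = 600 mm².
A_nv = (100 − 1.5·24) × 6 = 384 mm².
A_nt = (40 − 0.5·24) × 6 = 168 mm².
0.6 F_u A_nv = 99.07 kN; 0.6 F_y A_gv = 108 kN → shear rupture governs the shear term.
R_n = 99.07 + 1.0 × 430 × 168 / 1000 = 171.3 kN.
Design strength φR_n = 0.75 × 171.3 = 128 kN.

128 kN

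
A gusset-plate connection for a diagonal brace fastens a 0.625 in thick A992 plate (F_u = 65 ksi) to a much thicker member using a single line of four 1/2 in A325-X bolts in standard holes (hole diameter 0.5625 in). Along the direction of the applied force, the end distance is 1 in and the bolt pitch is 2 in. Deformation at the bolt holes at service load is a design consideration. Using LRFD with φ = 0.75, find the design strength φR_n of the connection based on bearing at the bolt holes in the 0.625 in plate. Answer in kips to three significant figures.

Per bolt r_n = 1.2 l_c t F_u ≤ 2.4 d t F_u; upper limit = 2.4 × 0.5 × 0.625 × 65 = 48.75 kips.
Edge bolt: l_c = 1 − 0.5625/2 = 0.7188 in → 1.2 × 0.7188 × 0.625 × 65 = 35.04 → r_n = 35.04 kips.
Interior bolts: l_c = 2 − 0.5625 = 1.438 in → 1.2 × 1.438 × 0.625 × 65 = 70.08 → r_n = 48.75 kips.
R_n = 1 × 35.04 + 3 × 48.75 = 181.3 kips.
Design strength φR_n = 0.75 × 181.3 = 136 kips.

136 kips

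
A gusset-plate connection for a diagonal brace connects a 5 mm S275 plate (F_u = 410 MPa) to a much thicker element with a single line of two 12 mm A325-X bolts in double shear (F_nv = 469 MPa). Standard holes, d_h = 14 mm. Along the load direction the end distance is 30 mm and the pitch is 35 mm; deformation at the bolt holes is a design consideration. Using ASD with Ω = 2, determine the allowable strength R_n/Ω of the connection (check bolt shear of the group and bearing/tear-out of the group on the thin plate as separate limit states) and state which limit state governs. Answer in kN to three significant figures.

54.1 kN (bearing governs)

Bolt shear: A_b = π·12²/4 = 113.1 mm²; R_n = 469 × 113.1 × 2 × 2 / 1000 = 212.2 kN → 212.2 / 2 = 106 kN.
Bearing (1.2 l_c t F_u ≤ 2.4 d t F_u): upper limit = 2.4·12·5·410 / 1000 = 59.04 kN.
  Edge l_c = 30 − 14/2 = 23 → r_n = 56.58 kN; interior l_c = 35 − 14 = 21 → r_n = 51.66 kN.
  R_n,bearing = 1·56.58 + 1·51.66 = 108.2 kN → 108.2 / 2 = 54.1 kN.
Bearing governs: 54.1 kN.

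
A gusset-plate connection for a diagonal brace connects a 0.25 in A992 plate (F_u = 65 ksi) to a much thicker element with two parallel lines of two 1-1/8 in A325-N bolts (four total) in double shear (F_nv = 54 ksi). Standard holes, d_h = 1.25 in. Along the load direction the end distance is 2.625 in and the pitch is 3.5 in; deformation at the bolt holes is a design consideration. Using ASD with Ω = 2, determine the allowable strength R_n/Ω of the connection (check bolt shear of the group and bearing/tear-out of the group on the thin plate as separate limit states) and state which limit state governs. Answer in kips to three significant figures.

Bolt shear: A_b = π·1.125²/4 = 0.994 in²; R_n = 54 × 0.994 × 4 × 2 = 429.4 kips → 429.4 / 2 = 215 kips.
Bearing (1.2 l_c t F_u ≤ 2.4 d t F_u): upper limit = 2.4·1.125·0.25·65 = 43.87 kips.
  Edge l_c = 2.625 − 1.25/2 = 2 → r_n = 39 kips; interior l_c = 3.5 − 1.25 = 2.25 → r_n = 43.87 kips.
  R_n,bearing = 2·39 + 2·43.87 = 165.8 kips → 165.8 / 2 = 82.9 kips.
Bearing governs: 82.9 kips.

82.9 kips (bearing governs)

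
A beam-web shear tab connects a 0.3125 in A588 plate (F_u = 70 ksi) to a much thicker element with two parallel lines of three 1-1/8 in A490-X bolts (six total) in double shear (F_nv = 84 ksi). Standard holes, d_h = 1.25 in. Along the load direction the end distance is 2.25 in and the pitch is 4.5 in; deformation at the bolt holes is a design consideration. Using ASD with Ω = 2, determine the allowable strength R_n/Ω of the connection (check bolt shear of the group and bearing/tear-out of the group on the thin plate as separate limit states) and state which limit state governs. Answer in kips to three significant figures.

Bolt shear: A_b = π·1.125²/4 = 0.994 in²; R_n = 84 × 0.994 × 6 × 2 = 1002 kips → 1002 / 2 = 501 kips.
Bearing (1.2 l_c t F_u ≤ 2.4 d t F_u): upper limit = 2.4·1.125·0.3125·70 = 59.06 kips.
  Edge l_c = 2.25 − 1.25/2 = 1.625 → r_n = 42.66 kips; interior l_c = 4.5 − 1.25 = 3.25 → r_n = 59.06 kips.
  R_n,bearing = 2·42.66 + 4·59.06 = 321.6 kips → 321.6 / 2 = 161 kips.
Bearing governs: 161 kips.

161 kips (bearing governs)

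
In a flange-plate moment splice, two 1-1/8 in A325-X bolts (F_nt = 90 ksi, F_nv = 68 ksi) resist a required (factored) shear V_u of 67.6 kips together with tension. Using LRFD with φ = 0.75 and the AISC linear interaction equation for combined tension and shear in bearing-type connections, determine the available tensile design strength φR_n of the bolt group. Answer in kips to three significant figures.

A_b = π·1.125²/4 = 0.994 in²; f_rv = 67.6 / (2 × 0.994) = 34 ksi.
F'_nt = 1.3 F_nt − (F_nt / φF_nv) f_rv = 1.3·90 − (90/(0.75·68))·34 = 56.99 ksi, capped at F_nt → F'_nt = 56.99 ksi.
R_n = F'_nt · A_b · n = 56.99 × 0.994 × 2 = 113.3 kips.
Design strength φR_n = 0.75 × 113.3 = 85 kips.

85 kips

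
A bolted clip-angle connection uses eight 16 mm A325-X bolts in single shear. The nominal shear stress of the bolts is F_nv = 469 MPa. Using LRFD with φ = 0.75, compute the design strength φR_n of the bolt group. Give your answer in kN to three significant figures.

A_b = π × 16² / 4 = 201.1 mm².
R_n = F_nv · A_b · n · n_s = 469 × 201.1 × 8 × 1 / 1000 = 754.4 kN.
Design strength φR_n = 0.75 × 754.4 = 566 kN.

566 kN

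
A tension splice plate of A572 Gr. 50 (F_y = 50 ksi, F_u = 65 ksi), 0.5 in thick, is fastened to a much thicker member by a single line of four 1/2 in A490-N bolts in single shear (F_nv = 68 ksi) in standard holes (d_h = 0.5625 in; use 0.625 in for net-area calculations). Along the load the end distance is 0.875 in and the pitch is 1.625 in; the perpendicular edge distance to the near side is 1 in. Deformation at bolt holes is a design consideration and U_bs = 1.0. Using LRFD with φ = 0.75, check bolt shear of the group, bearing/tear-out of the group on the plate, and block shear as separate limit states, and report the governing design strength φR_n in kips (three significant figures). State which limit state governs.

40.1 kips (bolt shear governs)

Bolt shear: A_b = π·0.5²/4 = 0.1963 in²; R_n = 68 × 0.1963 × 4 × 1 = 53.41 kips → 0.75 × 53.41 = 40.1 kips.
Bearing: edge l_c = 0.5938, r_n = 23.16 kips; interior l_c = 1.062, r_n = 39 kips; R_n = 23.16 + 3·39 = 140.2 kips → 105 kips.
Block shear: A_gv = 2.875, A_nv = 1.781, A_nt = 0.3438 in²; R_n = min(0.6F_uA_nv, 0.6F_yA_gv) + U_bs·F_u·A_nt = 91.81 kips → 68.9 kips.
Bolt shear governs: 40.1 kips.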